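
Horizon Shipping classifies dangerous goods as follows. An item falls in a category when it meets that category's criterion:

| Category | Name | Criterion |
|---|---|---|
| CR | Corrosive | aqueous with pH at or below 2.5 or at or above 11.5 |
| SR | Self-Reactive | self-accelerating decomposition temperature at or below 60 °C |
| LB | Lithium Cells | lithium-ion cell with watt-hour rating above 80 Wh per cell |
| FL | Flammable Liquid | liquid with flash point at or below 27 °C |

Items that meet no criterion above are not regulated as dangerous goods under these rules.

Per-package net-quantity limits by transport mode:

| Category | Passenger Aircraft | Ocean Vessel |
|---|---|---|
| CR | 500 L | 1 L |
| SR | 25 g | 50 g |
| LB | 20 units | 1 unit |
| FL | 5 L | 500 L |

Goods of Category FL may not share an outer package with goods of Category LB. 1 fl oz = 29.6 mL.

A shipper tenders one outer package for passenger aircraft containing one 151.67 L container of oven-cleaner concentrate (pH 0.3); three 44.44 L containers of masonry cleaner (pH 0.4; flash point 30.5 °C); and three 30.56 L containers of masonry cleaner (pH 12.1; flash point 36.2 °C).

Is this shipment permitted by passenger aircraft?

Yes

With pH 0.3 (≤ 2.5), the oven-cleaner concentrate falls in Category CR.
Masonry cleaner: pH 0.4 ≤ 2.5 → Category CR (Corrosive).
pH 12.1 meets the Category CR criterion (Corrosive), so the masonry cleaner is Category CR.
Category CR net quantity: 151.67 L + (three 44.44 L containers = 133.32 L) + (three 30.56 L containers = 91.68 L) = 376.67 L.
376.67 L ≤ 500 L (passenger aircraft limit, Category CR) — within limit.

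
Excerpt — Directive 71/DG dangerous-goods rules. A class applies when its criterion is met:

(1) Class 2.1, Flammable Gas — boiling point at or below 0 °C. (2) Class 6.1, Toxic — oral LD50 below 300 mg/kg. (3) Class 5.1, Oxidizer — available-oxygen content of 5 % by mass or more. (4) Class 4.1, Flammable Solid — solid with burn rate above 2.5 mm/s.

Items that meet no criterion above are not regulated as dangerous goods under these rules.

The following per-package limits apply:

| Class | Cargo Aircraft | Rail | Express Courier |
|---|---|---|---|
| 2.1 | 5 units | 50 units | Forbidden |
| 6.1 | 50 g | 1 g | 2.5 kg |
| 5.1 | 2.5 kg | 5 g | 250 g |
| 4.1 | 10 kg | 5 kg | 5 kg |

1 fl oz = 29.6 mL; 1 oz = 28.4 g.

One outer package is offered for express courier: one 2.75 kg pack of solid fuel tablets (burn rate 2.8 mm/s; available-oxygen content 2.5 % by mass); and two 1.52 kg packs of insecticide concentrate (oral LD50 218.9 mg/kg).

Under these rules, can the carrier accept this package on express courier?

No

With burn rate 2.8 mm/s (> 2.5 mm/s), the solid fuel tablets fall in Class 4.1.
Insecticide concentrate: oral LD50 218.9 mg/kg < 300 mg/kg → Class 6.1 (Toxic).
Class 6.1 quantity: two 1.52 kg packs = 3.04 kg.
3.04 kg exceeds the express courier limit of 2.5 kg for Class 6.1.
Class 4.1 quantity: 2.75 kg.
2.75 kg is within the express courier limit of 5 kg for Class 4.1.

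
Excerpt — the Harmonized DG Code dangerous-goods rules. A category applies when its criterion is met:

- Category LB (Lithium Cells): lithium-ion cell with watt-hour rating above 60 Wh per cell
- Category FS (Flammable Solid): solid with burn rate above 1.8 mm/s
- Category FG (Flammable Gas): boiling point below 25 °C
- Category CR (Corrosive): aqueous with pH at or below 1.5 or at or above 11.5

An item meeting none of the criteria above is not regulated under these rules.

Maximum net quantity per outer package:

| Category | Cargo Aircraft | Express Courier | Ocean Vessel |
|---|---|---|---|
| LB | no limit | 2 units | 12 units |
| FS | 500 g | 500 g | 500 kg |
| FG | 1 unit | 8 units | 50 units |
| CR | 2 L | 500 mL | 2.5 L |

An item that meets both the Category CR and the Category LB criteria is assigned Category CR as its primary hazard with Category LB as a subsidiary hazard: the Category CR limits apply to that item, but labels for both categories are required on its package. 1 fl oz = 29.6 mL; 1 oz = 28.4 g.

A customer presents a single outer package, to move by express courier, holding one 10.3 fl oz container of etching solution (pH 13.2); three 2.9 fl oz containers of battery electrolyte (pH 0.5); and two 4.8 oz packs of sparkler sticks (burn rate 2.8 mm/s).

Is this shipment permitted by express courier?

pH 13.2 meets the Category CR criterion (Corrosive), so the etching solution is Category CR.
pH 0.5 meets the Category CR criterion (Corrosive), so the battery electrolyte is Category CR.
Sparkler sticks: burn rate 2.8 mm/s > 1.8 mm/s → Category FS (Flammable Solid).
Category CR net quantity: (one 10.3 fl oz container = 304.88 mL) + (three 2.9 fl oz containers = 257.52 mL) = 562.4 mL.
562.4 mL exceeds the express courier limit of 500 mL for Category CR.
Category FS quantity: two 4.8 oz packs = 272.64 g.
272.64 g ≤ 500 g (express courier limit, Category FS) — within limit.

No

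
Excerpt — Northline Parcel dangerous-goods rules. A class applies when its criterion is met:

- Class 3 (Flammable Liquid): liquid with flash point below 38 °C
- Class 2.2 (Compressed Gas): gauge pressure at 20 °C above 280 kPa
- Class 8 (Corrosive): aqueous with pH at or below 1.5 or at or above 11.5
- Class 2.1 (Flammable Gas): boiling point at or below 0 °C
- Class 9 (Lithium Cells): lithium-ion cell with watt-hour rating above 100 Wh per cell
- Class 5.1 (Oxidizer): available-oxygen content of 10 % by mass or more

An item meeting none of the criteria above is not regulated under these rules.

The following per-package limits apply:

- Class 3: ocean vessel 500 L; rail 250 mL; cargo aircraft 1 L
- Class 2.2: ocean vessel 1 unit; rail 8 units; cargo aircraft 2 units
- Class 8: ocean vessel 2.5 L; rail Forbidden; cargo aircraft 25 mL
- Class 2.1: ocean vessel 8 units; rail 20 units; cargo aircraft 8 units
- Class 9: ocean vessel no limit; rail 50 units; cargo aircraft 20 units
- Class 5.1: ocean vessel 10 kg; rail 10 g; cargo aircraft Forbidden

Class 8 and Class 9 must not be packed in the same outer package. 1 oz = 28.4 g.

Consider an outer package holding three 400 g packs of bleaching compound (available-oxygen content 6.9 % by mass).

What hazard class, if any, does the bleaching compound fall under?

Not regulated

available-oxygen content 6.9 % by mass is not above 10 % by mass, so Class 5.1 does not apply.
No criterion is met, so the item is not regulated.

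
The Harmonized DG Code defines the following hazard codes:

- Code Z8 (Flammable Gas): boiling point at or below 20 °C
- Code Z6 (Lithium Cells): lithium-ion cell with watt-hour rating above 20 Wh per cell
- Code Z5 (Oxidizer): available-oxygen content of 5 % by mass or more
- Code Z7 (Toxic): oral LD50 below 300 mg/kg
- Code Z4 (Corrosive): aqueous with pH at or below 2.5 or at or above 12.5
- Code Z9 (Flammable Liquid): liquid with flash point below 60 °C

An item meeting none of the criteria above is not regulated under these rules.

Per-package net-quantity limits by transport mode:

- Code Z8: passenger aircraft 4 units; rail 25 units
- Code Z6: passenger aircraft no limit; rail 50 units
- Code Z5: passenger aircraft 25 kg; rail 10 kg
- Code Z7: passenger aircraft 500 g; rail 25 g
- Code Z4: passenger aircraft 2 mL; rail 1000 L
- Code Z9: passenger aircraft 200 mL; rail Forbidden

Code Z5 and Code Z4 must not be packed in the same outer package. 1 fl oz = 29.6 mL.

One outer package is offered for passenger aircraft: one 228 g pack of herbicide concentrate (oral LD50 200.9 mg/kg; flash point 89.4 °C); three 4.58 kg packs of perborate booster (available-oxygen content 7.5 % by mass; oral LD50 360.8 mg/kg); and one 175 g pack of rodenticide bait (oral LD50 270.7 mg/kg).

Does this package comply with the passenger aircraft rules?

Yes

Oral LD50 200.9 mg/kg meets the Code Z7 criterion (Toxic), so the herbicide concentrate is Code Z7.
With available-oxygen content 7.5 % by mass (≥ 5 % by mass), the perborate booster falls in Code Z5.
Rodenticide bait: oral LD50 270.7 mg/kg < 300 mg/kg → Code Z7 (Toxic).
Code Z5 quantity: three 4.58 kg packs = 13.74 kg.
13.74 kg is within the passenger aircraft limit of 25 kg for Code Z5.
Total Code Z7: 228 g + 175 g = 403 g.
That is within the Code Z7 passenger aircraft limit of 500 g.
The segregation rule (Code Z5 with Code Z4) does not apply to Code Z5 with Code Z7.
Every hazard code is within its passenger aircraft limit and no segregation rule is violated.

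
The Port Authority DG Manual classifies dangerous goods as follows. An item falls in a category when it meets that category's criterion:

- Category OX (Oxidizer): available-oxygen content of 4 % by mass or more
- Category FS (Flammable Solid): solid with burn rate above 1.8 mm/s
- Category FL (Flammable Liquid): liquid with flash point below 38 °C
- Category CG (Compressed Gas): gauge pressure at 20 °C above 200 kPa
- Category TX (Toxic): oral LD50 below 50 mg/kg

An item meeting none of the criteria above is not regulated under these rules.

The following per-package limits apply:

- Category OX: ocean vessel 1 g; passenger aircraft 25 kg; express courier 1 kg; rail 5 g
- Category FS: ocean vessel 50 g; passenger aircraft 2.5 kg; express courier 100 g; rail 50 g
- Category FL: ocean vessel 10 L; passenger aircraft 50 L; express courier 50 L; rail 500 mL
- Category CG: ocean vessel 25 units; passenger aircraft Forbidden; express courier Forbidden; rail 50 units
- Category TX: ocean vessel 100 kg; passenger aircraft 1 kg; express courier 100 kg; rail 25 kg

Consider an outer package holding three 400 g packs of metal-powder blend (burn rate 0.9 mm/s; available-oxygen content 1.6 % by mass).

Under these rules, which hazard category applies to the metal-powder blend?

Not regulated

available-oxygen content 1.6 % by mass is not above 4 % by mass, so Category OX does not apply.
burn rate 0.9 mm/s is not above 1.8 mm/s, so Category FS does not apply.
No criterion is met, so the item is not regulated.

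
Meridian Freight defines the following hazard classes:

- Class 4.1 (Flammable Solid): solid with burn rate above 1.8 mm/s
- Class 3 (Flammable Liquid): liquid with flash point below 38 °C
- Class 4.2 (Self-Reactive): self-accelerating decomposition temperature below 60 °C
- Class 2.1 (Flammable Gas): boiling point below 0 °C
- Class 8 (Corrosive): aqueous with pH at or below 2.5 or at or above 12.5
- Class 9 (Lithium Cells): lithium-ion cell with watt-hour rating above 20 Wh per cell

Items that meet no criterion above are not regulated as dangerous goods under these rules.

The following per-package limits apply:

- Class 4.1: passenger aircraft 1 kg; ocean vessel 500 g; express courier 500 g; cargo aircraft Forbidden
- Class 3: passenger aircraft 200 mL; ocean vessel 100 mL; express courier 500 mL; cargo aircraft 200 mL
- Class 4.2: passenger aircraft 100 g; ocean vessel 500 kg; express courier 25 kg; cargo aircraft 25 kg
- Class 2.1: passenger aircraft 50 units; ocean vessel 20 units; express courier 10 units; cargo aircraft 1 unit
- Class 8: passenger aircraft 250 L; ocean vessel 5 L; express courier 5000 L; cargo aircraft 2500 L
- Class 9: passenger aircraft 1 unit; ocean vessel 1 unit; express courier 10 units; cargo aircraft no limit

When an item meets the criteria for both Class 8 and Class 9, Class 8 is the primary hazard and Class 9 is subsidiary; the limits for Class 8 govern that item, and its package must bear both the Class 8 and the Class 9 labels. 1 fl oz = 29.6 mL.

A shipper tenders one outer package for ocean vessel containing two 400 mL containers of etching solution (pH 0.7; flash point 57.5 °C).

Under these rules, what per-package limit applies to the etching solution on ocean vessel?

5 L

Etching solution: pH 0.7 ≤ 2.5 → Class 8 (Corrosive).
The ocean vessel limit for Class 8 is 5 L.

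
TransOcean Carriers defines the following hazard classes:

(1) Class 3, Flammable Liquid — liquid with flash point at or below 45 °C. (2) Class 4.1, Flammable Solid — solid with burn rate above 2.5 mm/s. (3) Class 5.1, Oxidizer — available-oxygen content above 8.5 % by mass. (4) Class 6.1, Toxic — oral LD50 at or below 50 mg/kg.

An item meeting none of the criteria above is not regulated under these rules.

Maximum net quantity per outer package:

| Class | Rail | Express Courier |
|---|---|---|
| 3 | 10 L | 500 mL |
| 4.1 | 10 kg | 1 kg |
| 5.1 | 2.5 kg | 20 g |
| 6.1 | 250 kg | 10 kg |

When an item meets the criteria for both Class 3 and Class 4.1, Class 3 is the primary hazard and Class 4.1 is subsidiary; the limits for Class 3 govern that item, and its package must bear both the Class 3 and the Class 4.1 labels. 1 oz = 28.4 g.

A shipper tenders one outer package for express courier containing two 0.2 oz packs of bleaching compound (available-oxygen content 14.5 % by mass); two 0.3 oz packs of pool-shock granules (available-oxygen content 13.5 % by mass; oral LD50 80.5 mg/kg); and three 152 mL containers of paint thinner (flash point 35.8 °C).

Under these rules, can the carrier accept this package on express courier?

No

Available-oxygen content 14.5 % by mass meets the Class 5.1 criterion (Oxidizer), so the bleaching compound is Class 5.1.
Pool-shock granules: available-oxygen content 13.5 % by mass > 8.5 % by mass → Class 5.1 (Oxidizer).
Flash point 35.8 °C meets the Class 3 criterion (Flammable Liquid), so the paint thinner is Class 3.
Class 5.1 net quantity: (two 0.2 oz packs = 11.36 g) + (two 0.3 oz packs = 17.04 g) = 28.4 g.
That exceeds the Class 5.1 express courier limit of 20 g.
Class 3 quantity: three 152 mL containers = 456 mL.
That is within the Class 3 express courier limit of 500 mL.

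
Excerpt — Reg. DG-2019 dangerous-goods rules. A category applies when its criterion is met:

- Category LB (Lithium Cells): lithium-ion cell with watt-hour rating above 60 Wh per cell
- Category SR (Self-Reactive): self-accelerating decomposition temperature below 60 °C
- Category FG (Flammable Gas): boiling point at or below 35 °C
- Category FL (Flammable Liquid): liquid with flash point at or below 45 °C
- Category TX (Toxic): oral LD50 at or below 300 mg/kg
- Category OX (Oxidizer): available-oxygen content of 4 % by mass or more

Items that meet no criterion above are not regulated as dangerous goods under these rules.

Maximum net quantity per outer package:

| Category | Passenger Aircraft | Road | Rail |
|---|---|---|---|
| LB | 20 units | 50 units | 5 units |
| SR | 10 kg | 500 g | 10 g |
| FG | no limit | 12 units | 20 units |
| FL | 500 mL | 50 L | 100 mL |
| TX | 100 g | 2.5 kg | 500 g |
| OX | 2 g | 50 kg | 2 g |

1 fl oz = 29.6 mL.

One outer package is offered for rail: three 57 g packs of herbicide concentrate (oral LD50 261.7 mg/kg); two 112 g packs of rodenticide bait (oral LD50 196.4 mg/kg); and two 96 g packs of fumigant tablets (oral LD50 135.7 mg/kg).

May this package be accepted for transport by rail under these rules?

No

The herbicide concentrate has oral LD50 261.7 mg/kg, which is ≤ 300 mg/kg, so it is Category TX (Toxic).
Rodenticide bait: oral LD50 196.4 mg/kg ≤ 300 mg/kg → Category TX (Toxic).
With oral LD50 135.7 mg/kg (≤ 300 mg/kg), the fumigant tablets fall in Category TX.
Total Category TX: (three 57 g packs = 171 g) + (two 112 g packs = 224 g) + (two 96 g packs = 192 g) = 587 g.
587 g > 500 g (rail limit, Category TX) — over the limit.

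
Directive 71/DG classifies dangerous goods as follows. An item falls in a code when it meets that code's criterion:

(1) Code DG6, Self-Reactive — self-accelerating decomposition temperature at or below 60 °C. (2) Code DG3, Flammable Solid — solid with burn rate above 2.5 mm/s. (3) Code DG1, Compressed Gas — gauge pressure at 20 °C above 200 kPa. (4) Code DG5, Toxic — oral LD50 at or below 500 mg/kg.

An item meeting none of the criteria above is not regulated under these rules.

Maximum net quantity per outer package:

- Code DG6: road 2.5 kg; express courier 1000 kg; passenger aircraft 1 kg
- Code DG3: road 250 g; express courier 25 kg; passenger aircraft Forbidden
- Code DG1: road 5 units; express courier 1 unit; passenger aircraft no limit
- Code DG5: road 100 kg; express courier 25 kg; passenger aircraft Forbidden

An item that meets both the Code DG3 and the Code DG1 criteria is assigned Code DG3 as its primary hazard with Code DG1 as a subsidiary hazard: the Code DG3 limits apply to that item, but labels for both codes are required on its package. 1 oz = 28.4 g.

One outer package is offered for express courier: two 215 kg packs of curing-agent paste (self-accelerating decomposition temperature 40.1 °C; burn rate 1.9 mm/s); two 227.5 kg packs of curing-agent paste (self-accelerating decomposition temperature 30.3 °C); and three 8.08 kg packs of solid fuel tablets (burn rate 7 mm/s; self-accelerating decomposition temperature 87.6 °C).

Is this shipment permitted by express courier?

Yes

The curing-agent paste has self-accelerating decomposition temperature 40.1 °C, which is ≤ 60 °C, so it is Code DG6 (Self-Reactive).
With self-accelerating decomposition temperature 30.3 °C (≤ 60 °C), the curing-agent paste falls in Code DG6.
Burn rate 7 mm/s meets the Code DG3 criterion (Flammable Solid), so the solid fuel tablets are Code DG3.
Code DG6 net quantity: (two 215 kg packs = 430 kg) + (two 227.5 kg packs = 455 kg) = 885 kg.
885 kg ≤ 1000 kg (express courier limit, Code DG6) — within limit.
Code DG3 quantity: three 8.08 kg packs = 24.24 kg.
24.24 kg is within the express courier limit of 25 kg for Code DG3.
Every hazard code is within its express courier limit and no segregation rule is violated.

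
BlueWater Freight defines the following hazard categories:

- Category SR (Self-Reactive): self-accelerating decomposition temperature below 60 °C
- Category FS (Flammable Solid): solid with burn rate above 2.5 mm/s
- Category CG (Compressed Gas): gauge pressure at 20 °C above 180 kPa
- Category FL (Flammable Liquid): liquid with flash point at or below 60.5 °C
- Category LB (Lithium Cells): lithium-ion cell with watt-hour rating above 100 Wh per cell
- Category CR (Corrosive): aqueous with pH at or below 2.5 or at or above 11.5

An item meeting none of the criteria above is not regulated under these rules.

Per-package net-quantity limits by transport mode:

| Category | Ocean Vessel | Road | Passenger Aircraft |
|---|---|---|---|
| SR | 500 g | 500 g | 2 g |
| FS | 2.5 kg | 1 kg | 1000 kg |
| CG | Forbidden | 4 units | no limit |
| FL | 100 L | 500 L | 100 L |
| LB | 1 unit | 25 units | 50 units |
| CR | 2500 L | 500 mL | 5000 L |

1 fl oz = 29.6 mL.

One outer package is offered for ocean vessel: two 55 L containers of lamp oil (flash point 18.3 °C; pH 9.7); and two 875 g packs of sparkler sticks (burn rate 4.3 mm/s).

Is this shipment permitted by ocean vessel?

No

Flash point 18.3 °C meets the Category FL criterion (Flammable Liquid), so the lamp oil is Category FL.
Burn rate 4.3 mm/s meets the Category FS criterion (Flammable Solid), so the sparkler sticks are Category FS.
Category FS quantity: two 875 g packs = 1.75 kg.
1.75 kg ≤ 2.5 kg (ocean vessel limit, Category FS) — within limit.
Category FL quantity: two 55 L containers = 110 L.
110 L exceeds the ocean vessel limit of 100 L for Category FL.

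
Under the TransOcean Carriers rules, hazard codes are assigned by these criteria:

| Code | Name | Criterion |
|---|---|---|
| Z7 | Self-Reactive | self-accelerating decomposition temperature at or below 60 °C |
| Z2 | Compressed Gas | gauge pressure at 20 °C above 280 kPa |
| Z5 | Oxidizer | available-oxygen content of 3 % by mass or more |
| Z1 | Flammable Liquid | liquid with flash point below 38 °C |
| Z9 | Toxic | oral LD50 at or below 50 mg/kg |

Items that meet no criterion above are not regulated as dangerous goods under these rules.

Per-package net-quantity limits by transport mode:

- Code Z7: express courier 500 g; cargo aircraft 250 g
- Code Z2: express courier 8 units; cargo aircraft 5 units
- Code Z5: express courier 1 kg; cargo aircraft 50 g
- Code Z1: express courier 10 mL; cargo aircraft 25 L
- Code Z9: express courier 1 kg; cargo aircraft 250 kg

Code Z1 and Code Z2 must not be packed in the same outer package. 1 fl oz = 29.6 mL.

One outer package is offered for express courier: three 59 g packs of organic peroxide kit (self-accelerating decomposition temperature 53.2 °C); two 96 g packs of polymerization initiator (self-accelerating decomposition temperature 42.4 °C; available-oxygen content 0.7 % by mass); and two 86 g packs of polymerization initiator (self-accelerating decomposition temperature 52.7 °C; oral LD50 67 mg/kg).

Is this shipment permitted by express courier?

The organic peroxide kit has self-accelerating decomposition temperature 53.2 °C, which is ≤ 60 °C, so it is Code Z7 (Self-Reactive).
The polymerization initiator has self-accelerating decomposition temperature 42.4 °C, which is ≤ 60 °C, so it is Code Z7 (Self-Reactive).
With self-accelerating decomposition temperature 52.7 °C (≤ 60 °C), the polymerization initiator falls in Code Z7.
Code Z7 net quantity: (three 59 g packs = 177 g) + (two 96 g packs = 192 g) + (two 86 g packs = 172 g) = 541 g.
That exceeds the Code Z7 express courier limit of 500 g.

No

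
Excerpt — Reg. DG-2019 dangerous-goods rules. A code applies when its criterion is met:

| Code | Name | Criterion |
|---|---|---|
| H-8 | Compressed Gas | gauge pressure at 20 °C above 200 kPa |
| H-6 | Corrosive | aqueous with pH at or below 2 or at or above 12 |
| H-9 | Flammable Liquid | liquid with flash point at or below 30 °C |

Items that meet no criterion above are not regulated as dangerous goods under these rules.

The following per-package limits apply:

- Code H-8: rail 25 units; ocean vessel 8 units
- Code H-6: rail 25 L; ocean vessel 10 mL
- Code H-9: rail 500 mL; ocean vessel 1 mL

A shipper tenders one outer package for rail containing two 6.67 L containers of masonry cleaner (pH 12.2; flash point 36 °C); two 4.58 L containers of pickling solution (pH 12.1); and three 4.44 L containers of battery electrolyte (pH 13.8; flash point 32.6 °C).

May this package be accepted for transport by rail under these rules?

No

With pH 12.2 (≥ 12), the masonry cleaner falls in Code H-6.
With pH 12.1 (≥ 12), the pickling solution falls in Code H-6.
With pH 13.8 (≥ 12), the battery electrolyte falls in Code H-6.
Code H-6 net quantity: (two 6.67 L containers = 13.34 L) + (two 4.58 L containers = 9.16 L) + (three 4.44 L containers = 13.32 L) = 35.82 L.
That exceeds the Code H-6 rail limit of 25 L.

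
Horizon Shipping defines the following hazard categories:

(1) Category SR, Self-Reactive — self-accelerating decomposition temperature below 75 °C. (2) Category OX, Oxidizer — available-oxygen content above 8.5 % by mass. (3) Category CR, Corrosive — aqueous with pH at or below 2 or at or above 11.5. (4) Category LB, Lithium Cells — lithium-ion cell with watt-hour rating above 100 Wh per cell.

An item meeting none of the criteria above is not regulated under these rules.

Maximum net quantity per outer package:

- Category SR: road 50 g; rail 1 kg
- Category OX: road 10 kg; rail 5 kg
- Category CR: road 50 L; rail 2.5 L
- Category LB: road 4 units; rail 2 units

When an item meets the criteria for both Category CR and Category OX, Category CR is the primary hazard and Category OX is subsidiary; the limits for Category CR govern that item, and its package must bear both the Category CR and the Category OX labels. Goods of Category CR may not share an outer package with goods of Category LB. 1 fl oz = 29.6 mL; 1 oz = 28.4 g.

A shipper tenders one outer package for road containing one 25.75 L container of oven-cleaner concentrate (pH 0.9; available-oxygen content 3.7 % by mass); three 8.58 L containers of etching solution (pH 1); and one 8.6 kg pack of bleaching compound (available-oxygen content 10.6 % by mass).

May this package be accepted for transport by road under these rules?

Oven-cleaner concentrate: pH 0.9 ≤ 2 → Category CR (Corrosive).
pH 1 meets the Category CR criterion (Corrosive), so the etching solution is Category CR.
Bleaching compound: available-oxygen content 10.6 % by mass > 8.5 % by mass → Category OX (Oxidizer).
Category OX quantity: 8.6 kg.
8.6 kg ≤ 10 kg (road limit, Category OX) — within limit.
Category CR net quantity: 25.75 L + (three 8.58 L containers = 25.74 L) = 51.49 L.
51.49 L > 50 L (road limit, Category CR) — over the limit.
The segregation rule (Category CR with Category LB) does not apply to Category OX with Category CR.

No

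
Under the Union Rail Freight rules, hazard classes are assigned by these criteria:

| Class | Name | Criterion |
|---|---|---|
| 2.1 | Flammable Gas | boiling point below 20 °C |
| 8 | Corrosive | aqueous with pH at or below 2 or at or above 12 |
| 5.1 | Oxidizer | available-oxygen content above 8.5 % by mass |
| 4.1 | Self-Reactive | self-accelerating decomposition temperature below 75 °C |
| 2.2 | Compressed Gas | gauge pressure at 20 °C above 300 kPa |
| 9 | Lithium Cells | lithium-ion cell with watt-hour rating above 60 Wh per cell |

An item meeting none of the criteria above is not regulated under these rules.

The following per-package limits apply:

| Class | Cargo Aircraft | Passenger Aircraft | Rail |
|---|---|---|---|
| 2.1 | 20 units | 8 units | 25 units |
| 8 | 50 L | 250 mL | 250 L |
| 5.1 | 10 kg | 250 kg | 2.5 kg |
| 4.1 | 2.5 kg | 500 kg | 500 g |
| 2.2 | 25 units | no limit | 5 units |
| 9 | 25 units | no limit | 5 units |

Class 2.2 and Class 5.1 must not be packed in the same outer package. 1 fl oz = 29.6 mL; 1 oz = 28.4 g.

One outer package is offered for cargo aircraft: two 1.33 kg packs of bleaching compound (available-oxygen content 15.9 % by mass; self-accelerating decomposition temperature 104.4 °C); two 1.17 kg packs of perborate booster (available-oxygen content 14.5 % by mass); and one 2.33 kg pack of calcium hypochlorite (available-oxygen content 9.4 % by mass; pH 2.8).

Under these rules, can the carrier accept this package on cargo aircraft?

Yes

Bleaching compound: available-oxygen content 15.9 % by mass > 8.5 % by mass → Class 5.1 (Oxidizer).
Available-oxygen content 14.5 % by mass meets the Class 5.1 criterion (Oxidizer), so the perborate booster is Class 5.1.
Available-oxygen content 9.4 % by mass meets the Class 5.1 criterion (Oxidizer), so the calcium hypochlorite is Class 5.1.
Total Class 5.1: (two 1.33 kg packs = 2.66 kg) + (two 1.17 kg packs = 2.34 kg) + 2.33 kg = 7.33 kg.
That is within the Class 5.1 cargo aircraft limit of 10 kg.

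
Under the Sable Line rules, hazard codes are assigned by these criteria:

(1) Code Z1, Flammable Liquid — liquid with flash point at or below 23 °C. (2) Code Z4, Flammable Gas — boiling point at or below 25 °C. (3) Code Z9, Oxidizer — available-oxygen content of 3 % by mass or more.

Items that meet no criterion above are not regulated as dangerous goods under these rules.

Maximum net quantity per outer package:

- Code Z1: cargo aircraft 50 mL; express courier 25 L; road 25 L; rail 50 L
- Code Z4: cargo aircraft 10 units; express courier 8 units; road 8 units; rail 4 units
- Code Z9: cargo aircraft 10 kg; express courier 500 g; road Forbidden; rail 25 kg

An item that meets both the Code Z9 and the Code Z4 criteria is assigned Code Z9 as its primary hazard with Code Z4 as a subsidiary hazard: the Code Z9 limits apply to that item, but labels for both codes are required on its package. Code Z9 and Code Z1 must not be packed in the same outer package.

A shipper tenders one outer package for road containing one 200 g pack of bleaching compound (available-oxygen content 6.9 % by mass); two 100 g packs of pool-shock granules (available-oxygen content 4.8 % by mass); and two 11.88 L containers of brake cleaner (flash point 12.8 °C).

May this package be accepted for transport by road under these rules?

With available-oxygen content 6.9 % by mass (≥ 3 % by mass), the bleaching compound falls in Code Z9.
The pool-shock granules have available-oxygen content 4.8 % by mass, which is ≥ 3 % by mass, so they are Code Z9 (Oxidizer).
The brake cleaner has flash point 12.8 °C, which is ≤ 23 °C, so it is Code Z1 (Flammable Liquid).
Total Code Z9: 200 g + (two 100 g packs = 200 g) = 400 g.
Code Z9 is Forbidden by road.
Code Z1 quantity: two 11.88 L containers = 23.76 L.
That is within the Code Z1 road limit of 25 L.
Code Z9 and Code Z1 may not share an outer package.

No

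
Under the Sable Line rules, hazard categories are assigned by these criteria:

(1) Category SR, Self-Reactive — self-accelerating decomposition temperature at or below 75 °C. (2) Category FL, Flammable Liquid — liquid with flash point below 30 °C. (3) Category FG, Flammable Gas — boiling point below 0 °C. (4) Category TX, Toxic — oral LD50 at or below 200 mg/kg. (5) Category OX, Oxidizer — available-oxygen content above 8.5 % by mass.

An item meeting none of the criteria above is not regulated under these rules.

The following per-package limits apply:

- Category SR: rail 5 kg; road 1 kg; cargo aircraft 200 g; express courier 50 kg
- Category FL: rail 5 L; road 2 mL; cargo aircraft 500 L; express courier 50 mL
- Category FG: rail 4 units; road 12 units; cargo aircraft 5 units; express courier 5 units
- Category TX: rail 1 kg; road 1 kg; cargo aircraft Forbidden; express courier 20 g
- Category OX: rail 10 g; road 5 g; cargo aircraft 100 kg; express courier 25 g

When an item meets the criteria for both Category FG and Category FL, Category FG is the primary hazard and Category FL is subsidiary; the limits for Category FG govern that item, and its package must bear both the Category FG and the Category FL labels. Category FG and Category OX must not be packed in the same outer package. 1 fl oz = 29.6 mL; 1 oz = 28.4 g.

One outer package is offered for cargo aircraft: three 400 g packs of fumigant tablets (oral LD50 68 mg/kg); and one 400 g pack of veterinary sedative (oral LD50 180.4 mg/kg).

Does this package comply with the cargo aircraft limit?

No

With oral LD50 68 mg/kg (≤ 200 mg/kg), the fumigant tablets fall in Category TX.
Veterinary sedative: oral LD50 180.4 mg/kg ≤ 200 mg/kg → Category TX (Toxic).
Category TX net quantity: (three 400 g packs = 1.2 kg) + 400 g = 1.6 kg.
Category TX is Forbidden by cargo aircraft.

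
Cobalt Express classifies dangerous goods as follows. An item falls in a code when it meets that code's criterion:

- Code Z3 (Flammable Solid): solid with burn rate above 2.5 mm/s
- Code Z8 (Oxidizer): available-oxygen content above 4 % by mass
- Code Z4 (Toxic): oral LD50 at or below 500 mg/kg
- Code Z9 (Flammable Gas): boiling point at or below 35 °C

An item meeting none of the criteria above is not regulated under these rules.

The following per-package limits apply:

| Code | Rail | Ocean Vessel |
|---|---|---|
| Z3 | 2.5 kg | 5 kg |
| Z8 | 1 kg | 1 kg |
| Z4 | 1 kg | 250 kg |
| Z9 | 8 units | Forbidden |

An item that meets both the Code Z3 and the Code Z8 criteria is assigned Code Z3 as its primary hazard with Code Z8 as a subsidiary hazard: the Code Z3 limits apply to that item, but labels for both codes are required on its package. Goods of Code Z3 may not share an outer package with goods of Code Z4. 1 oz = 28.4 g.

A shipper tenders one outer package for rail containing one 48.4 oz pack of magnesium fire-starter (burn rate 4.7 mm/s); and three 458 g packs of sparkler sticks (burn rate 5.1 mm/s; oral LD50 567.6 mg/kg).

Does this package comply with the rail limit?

Magnesium fire-starter: burn rate 4.7 mm/s > 2.5 mm/s → Code Z3 (Flammable Solid).
With burn rate 5.1 mm/s (> 2.5 mm/s), the sparkler sticks fall in Code Z3.
Total Code Z3: (one 48.4 oz pack = 1374.56 g) + (three 458 g packs = 1.374 kg) = 2748.56 g.
2748.56 g exceeds the rail limit of 2.5 kg for Code Z3.

No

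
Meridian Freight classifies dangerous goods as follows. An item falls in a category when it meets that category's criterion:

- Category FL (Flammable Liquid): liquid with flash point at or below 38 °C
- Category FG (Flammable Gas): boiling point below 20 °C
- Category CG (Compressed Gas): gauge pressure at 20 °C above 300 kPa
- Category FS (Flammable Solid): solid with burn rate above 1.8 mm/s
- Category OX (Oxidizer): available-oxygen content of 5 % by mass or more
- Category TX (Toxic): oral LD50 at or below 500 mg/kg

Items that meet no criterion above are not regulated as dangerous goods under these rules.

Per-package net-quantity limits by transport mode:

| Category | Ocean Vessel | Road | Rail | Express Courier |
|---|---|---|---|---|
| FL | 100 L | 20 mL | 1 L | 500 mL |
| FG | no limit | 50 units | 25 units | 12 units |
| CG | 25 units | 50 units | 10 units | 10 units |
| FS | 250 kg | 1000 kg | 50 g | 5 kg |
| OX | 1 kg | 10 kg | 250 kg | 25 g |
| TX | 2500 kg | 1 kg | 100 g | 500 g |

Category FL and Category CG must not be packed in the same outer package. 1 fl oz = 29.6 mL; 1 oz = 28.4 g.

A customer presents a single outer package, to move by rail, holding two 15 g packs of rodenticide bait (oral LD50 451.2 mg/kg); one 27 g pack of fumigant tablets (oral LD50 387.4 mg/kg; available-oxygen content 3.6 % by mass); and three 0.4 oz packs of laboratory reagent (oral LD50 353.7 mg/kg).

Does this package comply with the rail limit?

The rodenticide bait has oral LD50 451.2 mg/kg, which is ≤ 500 mg/kg, so it is Category TX (Toxic).
The fumigant tablets have oral LD50 387.4 mg/kg, which is ≤ 500 mg/kg, so they are Category TX (Toxic).
With oral LD50 353.7 mg/kg (≤ 500 mg/kg), the laboratory reagent falls in Category TX.
Category TX net quantity: (two 15 g packs = 30 g) + 27 g + (three 0.4 oz packs = 34.08 g) = 91.08 g.
91.08 g is within the rail limit of 100 g for Category TX.

Yes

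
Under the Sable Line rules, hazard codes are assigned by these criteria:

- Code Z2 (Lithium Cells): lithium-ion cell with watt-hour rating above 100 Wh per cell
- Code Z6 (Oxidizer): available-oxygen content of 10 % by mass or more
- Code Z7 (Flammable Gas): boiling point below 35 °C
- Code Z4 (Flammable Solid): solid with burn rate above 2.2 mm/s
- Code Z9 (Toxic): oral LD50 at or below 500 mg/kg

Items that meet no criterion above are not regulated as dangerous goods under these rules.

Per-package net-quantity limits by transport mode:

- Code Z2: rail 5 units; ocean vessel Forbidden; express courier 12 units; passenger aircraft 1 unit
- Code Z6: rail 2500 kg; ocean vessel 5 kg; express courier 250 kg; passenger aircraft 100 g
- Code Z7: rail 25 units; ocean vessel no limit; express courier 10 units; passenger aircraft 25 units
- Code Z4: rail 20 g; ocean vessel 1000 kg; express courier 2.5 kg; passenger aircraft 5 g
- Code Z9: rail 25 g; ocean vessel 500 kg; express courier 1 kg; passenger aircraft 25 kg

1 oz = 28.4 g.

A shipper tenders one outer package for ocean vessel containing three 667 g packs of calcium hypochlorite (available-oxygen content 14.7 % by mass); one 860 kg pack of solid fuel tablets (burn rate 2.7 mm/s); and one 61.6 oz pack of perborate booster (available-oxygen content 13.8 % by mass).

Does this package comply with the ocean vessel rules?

Available-oxygen content 14.7 % by mass meets the Code Z6 criterion (Oxidizer), so the calcium hypochlorite is Code Z6.
With burn rate 2.7 mm/s (> 2.2 mm/s), the solid fuel tablets fall in Code Z4.
Available-oxygen content 13.8 % by mass meets the Code Z6 criterion (Oxidizer), so the perborate booster is Code Z6.
Total Code Z6: (three 667 g packs = 2.001 kg) + (one 61.6 oz pack = 1749.44 g) = 3750.44 g.
3750.44 g ≤ 5 kg (ocean vessel limit, Code Z6) — within limit.
Code Z4 quantity: 860 kg.
That is within the Code Z4 ocean vessel limit of 1000 kg.
Every hazard code is within its ocean vessel limit and no segregation rule is violated.

Yes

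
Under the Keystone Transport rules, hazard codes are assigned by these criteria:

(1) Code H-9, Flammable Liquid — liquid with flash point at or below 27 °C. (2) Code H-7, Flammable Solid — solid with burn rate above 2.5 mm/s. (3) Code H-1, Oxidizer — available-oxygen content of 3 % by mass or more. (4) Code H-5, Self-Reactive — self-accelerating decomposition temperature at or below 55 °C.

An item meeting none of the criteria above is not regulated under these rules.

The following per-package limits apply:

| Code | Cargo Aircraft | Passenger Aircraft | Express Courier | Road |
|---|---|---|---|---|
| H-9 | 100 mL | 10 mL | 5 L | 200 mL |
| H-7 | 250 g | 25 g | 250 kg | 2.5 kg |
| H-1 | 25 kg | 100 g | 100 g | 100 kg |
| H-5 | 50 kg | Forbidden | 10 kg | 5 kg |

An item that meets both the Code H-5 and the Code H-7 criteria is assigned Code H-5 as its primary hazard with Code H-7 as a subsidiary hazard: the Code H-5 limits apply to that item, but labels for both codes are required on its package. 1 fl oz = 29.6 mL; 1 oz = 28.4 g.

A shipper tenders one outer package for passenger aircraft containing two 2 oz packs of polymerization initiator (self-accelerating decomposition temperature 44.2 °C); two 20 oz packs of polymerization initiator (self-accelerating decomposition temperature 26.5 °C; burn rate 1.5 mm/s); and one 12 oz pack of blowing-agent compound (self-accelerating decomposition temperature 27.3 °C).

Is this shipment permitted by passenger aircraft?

Self-accelerating decomposition temperature 44.2 °C meets the Code H-5 criterion (Self-Reactive), so the polymerization initiator is Code H-5.
Polymerization initiator: self-accelerating decomposition temperature 26.5 °C ≤ 55 °C → Code H-5 (Self-Reactive).
Blowing-agent compound: self-accelerating decomposition temperature 27.3 °C ≤ 55 °C → Code H-5 (Self-Reactive).
Total Code H-5: (two 2 oz packs = 113.6 g) + (two 20 oz packs = 1.136 kg) + (one 12 oz pack = 340.8 g) = 1590.4 g.
By passenger aircraft, Code H-5 is Forbidden regardless of quantity.

No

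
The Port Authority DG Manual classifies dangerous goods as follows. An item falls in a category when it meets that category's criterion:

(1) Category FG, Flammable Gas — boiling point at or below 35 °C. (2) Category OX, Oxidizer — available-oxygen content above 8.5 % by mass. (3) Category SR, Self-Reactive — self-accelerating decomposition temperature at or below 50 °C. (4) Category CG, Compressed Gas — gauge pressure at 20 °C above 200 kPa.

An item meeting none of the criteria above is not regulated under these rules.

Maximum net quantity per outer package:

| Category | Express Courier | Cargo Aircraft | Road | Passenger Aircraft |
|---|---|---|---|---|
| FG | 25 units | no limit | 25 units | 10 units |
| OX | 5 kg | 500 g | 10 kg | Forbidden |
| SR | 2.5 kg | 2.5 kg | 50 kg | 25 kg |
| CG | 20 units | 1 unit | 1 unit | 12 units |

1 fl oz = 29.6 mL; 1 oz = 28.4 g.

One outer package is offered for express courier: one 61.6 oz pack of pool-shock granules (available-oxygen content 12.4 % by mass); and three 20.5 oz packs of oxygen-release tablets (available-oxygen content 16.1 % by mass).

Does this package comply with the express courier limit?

With available-oxygen content 12.4 % by mass (> 8.5 % by mass), the pool-shock granules fall in Category OX.
Oxygen-release tablets: available-oxygen content 16.1 % by mass > 8.5 % by mass → Category OX (Oxidizer).
Total Category OX: (one 61.6 oz pack = 1749.44 g) + (three 20.5 oz packs = 1746.6 g) = 3496.04 g.
That is within the Category OX express courier limit of 5 kg.

Yes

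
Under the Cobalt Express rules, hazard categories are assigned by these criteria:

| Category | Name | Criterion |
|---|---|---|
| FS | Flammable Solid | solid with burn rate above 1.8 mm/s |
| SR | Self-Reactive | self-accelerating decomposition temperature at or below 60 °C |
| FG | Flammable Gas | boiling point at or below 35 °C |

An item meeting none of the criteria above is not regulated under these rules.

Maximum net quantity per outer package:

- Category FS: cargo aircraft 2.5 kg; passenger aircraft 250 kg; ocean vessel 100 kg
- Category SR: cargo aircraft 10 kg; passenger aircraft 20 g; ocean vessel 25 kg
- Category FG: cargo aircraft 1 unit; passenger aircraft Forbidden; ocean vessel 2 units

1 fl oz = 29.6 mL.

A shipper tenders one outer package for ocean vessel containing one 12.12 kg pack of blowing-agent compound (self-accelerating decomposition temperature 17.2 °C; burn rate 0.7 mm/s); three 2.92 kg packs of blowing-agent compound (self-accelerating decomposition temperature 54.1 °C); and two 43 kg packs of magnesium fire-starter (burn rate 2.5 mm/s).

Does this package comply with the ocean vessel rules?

The blowing-agent compound has self-accelerating decomposition temperature 17.2 °C, which is ≤ 60 °C, so it is Category SR (Self-Reactive).
The blowing-agent compound has self-accelerating decomposition temperature 54.1 °C, which is ≤ 60 °C, so it is Category SR (Self-Reactive).
With burn rate 2.5 mm/s (> 1.8 mm/s), the magnesium fire-starter falls in Category FS.
Category SR net quantity: 12.12 kg + (three 2.92 kg packs = 8.76 kg) = 20.88 kg.
That is within the Category SR ocean vessel limit of 25 kg.
Category FS quantity: two 43 kg packs = 86 kg.
86 kg is within the ocean vessel limit of 100 kg for Category FS.
Every hazard category is within its ocean vessel limit and no segregation rule is violated.

Yes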